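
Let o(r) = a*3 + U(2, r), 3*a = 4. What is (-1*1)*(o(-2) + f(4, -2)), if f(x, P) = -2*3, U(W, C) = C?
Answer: 4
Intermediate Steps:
f(x, P) = -6
a = 4/3 (a = (1/3)*4 = 4/3 ≈ 1.3333)
o(r) = 4 + r (o(r) = (4/3)*3 + r = 4 + r)
(-1*1)*(o(-2) + f(4, -2)) = (-1*1)*((4 - 2) - 6) = -(2 - 6) = -1*(-4) = 4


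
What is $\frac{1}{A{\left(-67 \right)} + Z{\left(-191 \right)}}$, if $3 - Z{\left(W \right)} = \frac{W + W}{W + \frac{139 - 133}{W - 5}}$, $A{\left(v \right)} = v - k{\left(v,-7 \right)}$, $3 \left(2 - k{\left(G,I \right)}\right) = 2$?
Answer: $- \frac{56163}{3781624} \approx -0.014852$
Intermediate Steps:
$k{\left(G,I \right)} = \frac{4}{3}$ ($k{\left(G,I \right)} = 2 - \frac{2}{3} = \frac{4}{3}$)
$A{\left(v \right)} = - \frac{4}{3} + v$ ($A{\left(v \right)} = v - \frac{4}{3} = - \frac{4}{3} + v$)
$Z{\left(W \right)} = 3 - \frac{2 W}{W + \frac{6}{-5 + W}}$ ($Z{\left(W \right)} = 3 - \frac{W + W}{W + \frac{139 - 133}{W - 5}} = 3 - \frac{2 W}{W + \frac{6}{-5 + W}}$)
$\frac{1}{A{\left(-67 \right)} + Z{\left(-191 \right)}} = \frac{1}{\left(- \frac{4}{3} - 67\right) + \frac{18 + \left(-191\right)^{2} - -955}{6 + \left(-191\right)^{2} - -955}} = \frac{1}{- \frac{205}{3} + \frac{18 + 36481 + 955}{6 + 36481 + 955}} = \frac{1}{- \frac{205}{3} + \frac{1}{37442} \cdot 37454} = \frac{1}{- \frac{205}{3} + \frac{18727}{18721}} = \frac{1}{- \frac{3781624}{56163}} = - \frac{56163}{3781624}$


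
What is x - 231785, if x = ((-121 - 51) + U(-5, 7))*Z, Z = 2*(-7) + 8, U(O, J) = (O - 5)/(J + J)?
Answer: -1615241/7 ≈ -2.3075e+5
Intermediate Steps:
U(O, J) = (-5 + O)/(2*J) (U(O, J) = (-5 + O)/((2*J)) = (-5 + O)*(1/(2*J)) = (-5 + O)/(2*J))
Z = -6 (Z = -14 + 8 = -6)
x = 7254/7 (x = ((-121 - 51) + (½)*(-5 - 5)/7)*(-6) = (-172 + (½)*(⅐)*(-10))*(-6) = (-172 - 5/7)*(-6) = -1209/7*(-6) = 7254/7 ≈ 1036.3)
x - 231785 = 7254/7 - 231785 = -1615241/7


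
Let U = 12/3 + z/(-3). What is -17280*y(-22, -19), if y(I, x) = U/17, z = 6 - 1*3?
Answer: -51840/17 ≈ -3049.4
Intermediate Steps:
z = 3 (z = 6 - 3 = 3)
U = 3 (U = 12/3 + 3/(-3) = 12*(1/3) + 3*(-1/3) = 4 - 1 = 3)
y(I, x) = 3/17
-17280*y(-22, -19) = -17280*3/17 = -51840/17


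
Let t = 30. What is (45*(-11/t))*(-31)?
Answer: 1023/2 ≈ 511.50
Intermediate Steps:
(45*(-11/t))*(-31) = (45*(-11/30))*(-31) = -33/2*(-31) = 1023/2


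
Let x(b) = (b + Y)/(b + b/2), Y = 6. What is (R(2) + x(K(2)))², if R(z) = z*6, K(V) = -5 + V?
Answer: 1156/9 ≈ 128.44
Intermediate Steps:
R(z) = 6*z
x(b) = 2*(6 + b)/(3*b) (x(b) = (b + 6)/(b + b/2) = (6 + b)/(b + b*(½)) = (6 + b)/(b + b/2) = (6 + b)/((3*b/2)) = (6 + b)*(2/(3*b)) = 2*(6 + b)/(3*b))
(R(2) + x(K(2)))² = (6*2 + (⅔ + 4/(-5 + 2)))² = (12 + (⅔ + 4/(-3)))² = (12 + (⅔ + 4*(-⅓)))² = (12 + (⅔ - 4/3))² = (12 - ⅔)² = (34/3)² = 1156/9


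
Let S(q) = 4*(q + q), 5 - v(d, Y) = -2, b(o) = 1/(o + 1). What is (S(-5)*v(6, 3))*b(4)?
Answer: -56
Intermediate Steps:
b(o) = 1/(1 + o)
v(d, Y) = 7 (v(d, Y) = 5 - 1*(-2) = 5 + 2 = 7)
S(q) = 8*q (S(q) = 4*(2*q) = 8*q)
(S(-5)*v(6, 3))*b(4) = ((8*(-5))*7)/(1 + 4) = -40*7/5 = -280*⅕ = -56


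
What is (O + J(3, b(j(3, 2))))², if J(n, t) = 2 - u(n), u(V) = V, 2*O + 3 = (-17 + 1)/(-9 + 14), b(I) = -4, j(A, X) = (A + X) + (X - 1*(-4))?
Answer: 1681/100 ≈ 16.810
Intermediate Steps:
j(A, X) = 4 + A + 2*X (j(A, X) = (A + X) + (X + 4) = (A + X) + (4 + X) = 4 + A + 2*X)
O = -31/10 (O = -3/2 + ((-17 + 1)/(-9 + 14))/2 = -3/2 + (-16/5)/2 = -3/2 + (-16*⅕)/2 = -3/2 + (½)*(-16/5) = -3/2 - 8/5 = -31/10 ≈ -3.1000)
J(n, t) = 2 - n
(O + J(3, b(j(3, 2))))² = (-31/10 + (2 - 1*3))² = (-31/10 + (2 - 3))² = (-31/10 - 1)² = (-41/10)² = 1681/100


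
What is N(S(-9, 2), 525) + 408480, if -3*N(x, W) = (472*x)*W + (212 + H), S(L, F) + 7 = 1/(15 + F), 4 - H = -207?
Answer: 16688563/17 ≈ 9.8168e+5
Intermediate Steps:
H = 211 (H = 4 - 1*(-207) = 4 + 207 = 211)
S(L, F) = -7 + 1/(15 + F)
N(x, W) = -141 - 472*W*x/3 (N(x, W) = -((472*x)*W + (212 + 211))/3 = -(472*W*x + 423)/3 = -(423 + 472*W*x)/3 = -141 - 472*W*x/3)
N(S(-9, 2), 525) + 408480 = (-141 - 472/3*525*(-104 - 7*2)/(15 + 2)) + 408480 = (-141 - 472/3*525*(-104 - 14)/17) + 408480 = (-141 - 472/3*525*(1/17)*(-118)) + 408480 = (-141 - 472/3*525*(-118/17)) + 408480 = (-141 + 9746800/17) + 408480 = 9744403/17 + 408480 = 16688563/17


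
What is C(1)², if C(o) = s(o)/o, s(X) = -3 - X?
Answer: 16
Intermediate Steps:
C(o) = (-3 - o)/o
C(1)² = ((-3 - 1*1)/1)² = (1*(-3 - 1))² = (1*(-4))² = (-4)² = 16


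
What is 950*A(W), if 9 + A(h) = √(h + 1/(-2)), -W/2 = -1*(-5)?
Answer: -8550 + 475*I*√42 ≈ -8550.0 + 3078.4*I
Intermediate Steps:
W = -10 (W = -(-2)*(-5) = -2*5 = -10)
A(h) = -9 + √(-½ + h) (A(h) = -9 + √(h + 1/(-2)) = -9 + √(h - ½) = -9 + √(-½ + h))
950*A(W) = 950*(-9 + √(-2 + 4*(-10))/2) = 950*(-9 + √(-2 - 40)/2) = 950*(-9 + √(-42)/2) = 950*(-9 + (I*√42)/2) = 950*(-9 + I*√42/2) = -8550 + 475*I*√42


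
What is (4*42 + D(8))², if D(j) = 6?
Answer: 30276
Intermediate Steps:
(4*42 + D(8))² = (4*42 + 6)² = (168 + 6)² = 174² = 30276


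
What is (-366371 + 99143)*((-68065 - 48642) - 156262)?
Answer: 72944959932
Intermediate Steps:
(-366371 + 99143)*((-68065 - 48642) - 156262) = -267228*(-116707 - 156262) = -267228*(-272969) = 72944959932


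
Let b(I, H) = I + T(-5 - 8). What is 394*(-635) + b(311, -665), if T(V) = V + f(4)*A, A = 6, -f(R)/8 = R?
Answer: -250084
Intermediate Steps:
f(R) = -8*R
T(V) = -192 + V (T(V) = V - 8*4*6 = V - 32*6 = V - 192 = -192 + V)
b(I, H) = -205 + I (b(I, H) = I + (-192 + (-5 - 8)) = I + (-192 - 13) = I - 205 = -205 + I)
394*(-635) + b(311, -665) = 394*(-635) + (-205 + 311) = -250190 + 106 = -250084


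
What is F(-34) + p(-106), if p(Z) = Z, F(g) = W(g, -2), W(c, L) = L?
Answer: -108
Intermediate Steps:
F(g) = -2
F(-34) + p(-106) = -2 - 106 = -108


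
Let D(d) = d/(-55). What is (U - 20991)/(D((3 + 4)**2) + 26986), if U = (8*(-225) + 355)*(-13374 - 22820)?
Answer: 2875363645/1484181 ≈ 1937.3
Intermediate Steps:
U = 52300330 (U = (-1800 + 355)*(-36194) = -1445*(-36194) = 52300330)
D(d) = -d/55 (D(d) = d*(-1/55) = -d/55)
(U - 20991)/(D((3 + 4)**2) + 26986) = (52300330 - 20991)/(-(3 + 4)**2/55 + 26986) = 52279339/(-1/55*7**2 + 26986) = 52279339/(-1/55*49 + 26986) = 52279339/(-49/55 + 26986) = 52279339/(1484181/55) = 52279339*(55/1484181) = 2875363645/1484181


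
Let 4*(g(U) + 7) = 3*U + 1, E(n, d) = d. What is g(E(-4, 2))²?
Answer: 441/16 ≈ 27.563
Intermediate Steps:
g(U) = -27/4 + 3*U/4 (g(U) = -7 + (3*U + 1)/4 = -7 + (1 + 3*U)/4 = -7 + (¼ + 3*U/4) = -27/4 + 3*U/4)
g(E(-4, 2))² = (-27/4 + (¾)*2)² = (-27/4 + 3/2)² = (-21/4)² = 441/16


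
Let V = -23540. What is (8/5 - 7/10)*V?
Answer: -21186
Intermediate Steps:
(8/5 - 7/10)*V = (8/5 - 7/10)*(-23540) = (9/10)*(-23540) = -21186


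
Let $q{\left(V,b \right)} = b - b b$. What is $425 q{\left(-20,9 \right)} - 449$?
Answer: $-31049$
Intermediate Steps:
$q{\left(V,b \right)} = b - b^{2}$
$425 q{\left(-20,9 \right)} - 449 = 425 \cdot 9 \left(1 - 9\right) - 449 = 425 \cdot 9 \left(-8\right) - 449 = 425 \left(-72\right) - 449 = -30600 - 449 = -31049$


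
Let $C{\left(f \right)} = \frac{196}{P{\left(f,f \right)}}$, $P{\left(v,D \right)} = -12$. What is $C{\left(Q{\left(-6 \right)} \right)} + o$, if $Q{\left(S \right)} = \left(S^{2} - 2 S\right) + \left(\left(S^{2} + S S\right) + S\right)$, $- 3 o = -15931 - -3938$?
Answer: $\frac{11944}{3} \approx 3981.3$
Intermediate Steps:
$o = \frac{11993}{3}$ ($o = - \frac{-15931 - -3938}{3} = - \frac{-15931 + 3938}{3} = \left(- \frac{1}{3}\right) \left(-11993\right) = \frac{11993}{3} \approx 3997.7$)
$Q{\left(S \right)} = - S + 3 S^{2}$ ($Q{\left(S \right)} = \left(S^{2} - 2 S\right) + \left(\left(S^{2} + S^{2}\right) + S\right) = \left(S^{2} - 2 S\right) + \left(2 S^{2} + S\right) = \left(S^{2} - 2 S\right) + \left(S + 2 S^{2}\right) = - S + 3 S^{2}$)
$C{\left(f \right)} = - \frac{49}{3}$ ($C{\left(f \right)} = \frac{196}{-12} = 196 \left(- \frac{1}{12}\right) = - \frac{49}{3}$)
$C{\left(Q{\left(-6 \right)} \right)} + o = - \frac{49}{3} + \frac{11993}{3} = \frac{11944}{3}$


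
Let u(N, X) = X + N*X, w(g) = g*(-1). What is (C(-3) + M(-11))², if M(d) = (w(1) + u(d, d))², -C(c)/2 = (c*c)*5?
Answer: 139027681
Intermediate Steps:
w(g) = -g
C(c) = -10*c² (C(c) = -2*c*c*5 = -2*c²*5 = -10*c²)
M(d) = (-1 + d*(1 + d))² (M(d) = (-1*1 + d*(1 + d))² = (-1 + d*(1 + d))²)
(C(-3) + M(-11))² = (-10*(-3)² + (-1 - 11*(1 - 11))²)² = (-10*9 + (-1 - 11*(-10))²)² = (-90 + (-1 + 110)²)² = (-90 + 109²)² = (-90 + 11881)² = 11791² = 139027681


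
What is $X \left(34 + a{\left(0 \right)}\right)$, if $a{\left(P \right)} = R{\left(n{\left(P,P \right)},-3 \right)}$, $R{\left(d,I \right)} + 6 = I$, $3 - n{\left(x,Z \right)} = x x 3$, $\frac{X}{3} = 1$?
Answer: $75$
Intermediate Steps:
$X = 3$ ($X = 3 \cdot 1 = 3$)
$n{\left(x,Z \right)} = 3 - 3 x^{2}$ ($n{\left(x,Z \right)} = 3 - x x 3 = 3 - x^{2} \cdot 3 = 3 - 3 x^{2}$)
$R{\left(d,I \right)} = -6 + I$
$a{\left(P \right)} = -9$ ($a{\left(P \right)} = -6 - 3 = -9$)
$X \left(34 + a{\left(0 \right)}\right) = 3 \left(34 - 9\right) = 3 \cdot 25 = 75$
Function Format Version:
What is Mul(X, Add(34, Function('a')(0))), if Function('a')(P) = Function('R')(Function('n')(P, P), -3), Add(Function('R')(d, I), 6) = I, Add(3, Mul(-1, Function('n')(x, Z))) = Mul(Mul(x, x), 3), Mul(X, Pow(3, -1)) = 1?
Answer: 75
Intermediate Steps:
X = 3 (X = Mul(3, 1) = 3)
Function('n')(x, Z) = Add(3, Mul(-3, Pow(x, 2))) (Function('n')(x, Z) = Add(3, Mul(-1, Mul(Mul(x, x), 3))) = Add(3, Mul(-1, Mul(Pow(x, 2), 3))) = Add(3, Mul(-1, Mul(3, Pow(x, 2)))) = Add(3, Mul(-3, Pow(x, 2))))
Function('R')(d, I) = Add(-6, I)
Function('a')(P) = -9 (Function('a')(P) = Add(-6, -3) = -9)
Mul(X, Add(34, Function('a')(0))) = Mul(3, Add(34, -9)) = Mul(3, 25) = 75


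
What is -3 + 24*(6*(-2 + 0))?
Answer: -291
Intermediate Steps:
-3 + 24*(6*(-2 + 0)) = -3 + 24*(6*(-2)) = -3 + 24*(-12) = -3 - 288 = -291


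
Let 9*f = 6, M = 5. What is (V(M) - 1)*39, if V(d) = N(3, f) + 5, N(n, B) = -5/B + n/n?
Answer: -195/2 ≈ -97.500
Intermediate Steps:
f = ⅔ (f = (⅑)*6 = ⅔ ≈ 0.66667)
N(n, B) = 1 - 5/B (N(n, B) = -5/B + 1 = 1 - 5/B)
V(d) = -3/2 (V(d) = (-5 + ⅔)/(⅔) + 5 = (3/2)*(-13/3) + 5 = -13/2 + 5 = -3/2)
(V(M) - 1)*39 = (-3/2 - 1)*39 = -5/2*39 = -195/2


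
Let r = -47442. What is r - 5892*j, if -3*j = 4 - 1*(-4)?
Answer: -31730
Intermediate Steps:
j = -8/3 (j = -(4 - 1*(-4))/3 = -(4 + 4)/3 = -1/3*8 = -8/3 ≈ -2.6667)
r - 5892*j = -47442 - 5892*(-8)/3 = -47442 - 1*(-15712) = -47442 + 15712 = -31730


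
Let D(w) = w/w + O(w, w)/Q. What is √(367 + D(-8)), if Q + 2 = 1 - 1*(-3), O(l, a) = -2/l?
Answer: √5890/4 ≈ 19.187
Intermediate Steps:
Q = 2 (Q = -2 + (1 - 1*(-3)) = -2 + (1 + 3) = -2 + 4 = 2)
D(w) = 1 - 1/w (D(w) = w/w - 2/w/2 = 1 - 2/w*(½) = 1 - 1/w)
√(367 + D(-8)) = √(367 + (-1 - 8)/(-8)) = √(367 - ⅛*(-9)) = √(367 + 9/8) = √(2945/8) = √5890/4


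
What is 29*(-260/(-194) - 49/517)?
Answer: 1811253/50149 ≈ 36.117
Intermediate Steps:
29*(-260/(-194) - 49/517) = 29*(-260*(-1/194) - 49*1/517) = 29*(130/97 - 49/517) = 29*(62457/50149) = 1811253/50149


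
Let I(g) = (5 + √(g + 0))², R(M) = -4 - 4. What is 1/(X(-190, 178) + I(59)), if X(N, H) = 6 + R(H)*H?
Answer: -667/886828 - 5*√59/886828 ≈ -0.00079543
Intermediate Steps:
R(M) = -8
X(N, H) = 6 - 8*H
I(g) = (5 + √g)²
1/(X(-190, 178) + I(59)) = 1/((6 - 8*178) + (5 + √59)²) = 1/((6 - 1424) + (5 + √59)²) = 1/(-1418 + (5 + √59)²)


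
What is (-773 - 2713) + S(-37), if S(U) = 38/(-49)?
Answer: -170852/49 ≈ -3486.8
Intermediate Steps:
S(U) = -38/49 (S(U) = 38*(-1/49) = -38/49)
(-773 - 2713) + S(-37) = (-773 - 2713) - 38/49 = -3486 - 38/49 = -170852/49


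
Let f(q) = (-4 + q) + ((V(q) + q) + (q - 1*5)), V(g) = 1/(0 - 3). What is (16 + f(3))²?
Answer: 2209/9 ≈ 245.44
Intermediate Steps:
V(g) = -⅓ (V(g) = 1/(-3) = -⅓)
f(q) = -28/3 + 3*q (f(q) = (-4 + q) + ((-⅓ + q) + (q - 1*5)) = (-4 + q) + ((-⅓ + q) + (q - 5)) = (-4 + q) + ((-⅓ + q) + (-5 + q)) = (-4 + q) + (-16/3 + 2*q) = -28/3 + 3*q)
(16 + f(3))² = (16 + (-28/3 + 3*3))² = (16 + (-28/3 + 9))² = (16 - ⅓)² = (47/3)² = 2209/9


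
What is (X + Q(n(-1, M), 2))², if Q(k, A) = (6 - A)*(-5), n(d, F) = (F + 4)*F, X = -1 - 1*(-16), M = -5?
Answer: 25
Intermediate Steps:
X = 15 (X = -1 + 16 = 15)
n(d, F) = F*(4 + F) (n(d, F) = (4 + F)*F = F*(4 + F))
Q(k, A) = -30 + 5*A
(X + Q(n(-1, M), 2))² = (15 + (-30 + 5*2))² = (15 + (-30 + 10))² = (15 - 20)² = (-5)² = 25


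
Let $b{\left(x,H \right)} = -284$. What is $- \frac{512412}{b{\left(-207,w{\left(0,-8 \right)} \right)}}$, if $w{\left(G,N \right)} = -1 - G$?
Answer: $\frac{128103}{71} \approx 1804.3$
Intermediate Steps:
$- \frac{512412}{b{\left(-207,w{\left(0,-8 \right)} \right)}} = - \frac{512412}{-284} = \left(-512412\right) \left(- \frac{1}{284}\right) = \frac{128103}{71}$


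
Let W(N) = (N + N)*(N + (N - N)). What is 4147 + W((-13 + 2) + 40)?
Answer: 5829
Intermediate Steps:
W(N) = 2*N² (W(N) = (2*N)*(N + 0) = (2*N)*N = 2*N²)
4147 + W((-13 + 2) + 40) = 4147 + 2*((-13 + 2) + 40)² = 4147 + 2*(-11 + 40)² = 4147 + 2*29² = 4147 + 2*841 = 4147 + 1682 = 5829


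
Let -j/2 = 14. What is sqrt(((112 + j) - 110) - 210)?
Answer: 2*I*sqrt(59) ≈ 15.362*I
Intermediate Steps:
j = -28 (j = -2*14 = -28)
sqrt(((112 + j) - 110) - 210) = sqrt(((112 - 28) - 110) - 210) = sqrt((84 - 110) - 210) = sqrt(-26 - 210) = sqrt(-236) = 2*I*sqrt(59)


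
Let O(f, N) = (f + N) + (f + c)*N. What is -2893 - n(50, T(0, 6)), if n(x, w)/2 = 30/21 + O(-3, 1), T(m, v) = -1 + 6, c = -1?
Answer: -20187/7 ≈ -2883.9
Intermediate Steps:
O(f, N) = N + f + N*(-1 + f) (O(f, N) = (f + N) + (f - 1)*N = (N + f) + (-1 + f)*N = (N + f) + N*(-1 + f) = N + f + N*(-1 + f))
T(m, v) = 5
n(x, w) = -64/7 (n(x, w) = 2*(30/21 - 3*(1 + 1)) = 2*(30*(1/21) - 3*2) = 2*(10/7 - 6) = 2*(-32/7) = -64/7)
-2893 - n(50, T(0, 6)) = -2893 - 1*(-64/7) = -2893 + 64/7 = -20187/7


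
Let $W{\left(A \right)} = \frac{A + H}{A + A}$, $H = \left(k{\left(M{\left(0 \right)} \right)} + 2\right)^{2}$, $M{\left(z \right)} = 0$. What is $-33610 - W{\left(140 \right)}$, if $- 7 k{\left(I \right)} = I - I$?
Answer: $- \frac{1176368}{35} \approx -33611.0$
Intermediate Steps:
$k{\left(I \right)} = 0$ ($k{\left(I \right)} = - \frac{I - I}{7} = \left(- \frac{1}{7}\right) 0 = 0$)
$H = 4$ ($H = \left(0 + 2\right)^{2} = 2^{2} = 4$)
$W{\left(A \right)} = \frac{4 + A}{2 A}$ ($W{\left(A \right)} = \frac{A + 4}{A + A} = \frac{4 + A}{2 A}$)
$-33610 - W{\left(140 \right)} = -33610 - \frac{4 + 140}{2 \cdot 140} = -33610 - \frac{1}{2} \cdot \frac{1}{140} \cdot 144 = -33610 - \frac{18}{35} = - \frac{1176368}{35}$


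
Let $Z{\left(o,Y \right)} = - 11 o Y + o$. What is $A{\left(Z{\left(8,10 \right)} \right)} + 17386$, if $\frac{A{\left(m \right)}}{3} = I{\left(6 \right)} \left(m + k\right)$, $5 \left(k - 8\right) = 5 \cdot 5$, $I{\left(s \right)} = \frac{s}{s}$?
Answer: $14809$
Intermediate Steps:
$I{\left(s \right)} = 1$
$k = 13$ ($k = 8 + \frac{5 \cdot 5}{5} = 8 + \frac{1}{5} \cdot 25 = 8 + 5 = 13$)
$Z{\left(o,Y \right)} = o - 11 Y o$ ($Z{\left(o,Y \right)} = - 11 Y o + o = o - 11 Y o$)
$A{\left(m \right)} = 39 + 3 m$ ($A{\left(m \right)} = 3 \cdot 1 \left(m + 13\right) = 3 \cdot 1 \left(13 + m\right) = 3 \left(13 + m\right) = 39 + 3 m$)
$A{\left(Z{\left(8,10 \right)} \right)} + 17386 = \left(39 + 3 \cdot 8 \left(1 - 110\right)\right) + 17386 = \left(39 + 3 \cdot 8 \left(-109\right)\right) + 17386 = \left(39 + 3 \left(-872\right)\right) + 17386 = \left(39 - 2616\right) + 17386 = -2577 + 17386 = 14809$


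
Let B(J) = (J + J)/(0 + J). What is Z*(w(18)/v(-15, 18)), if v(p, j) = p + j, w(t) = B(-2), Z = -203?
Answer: -406/3 ≈ -135.33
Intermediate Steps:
B(J) = 2 (B(J) = (2*J)/J = 2)
w(t) = 2
v(p, j) = j + p
Z*(w(18)/v(-15, 18)) = -406/(18 - 15) = -406/3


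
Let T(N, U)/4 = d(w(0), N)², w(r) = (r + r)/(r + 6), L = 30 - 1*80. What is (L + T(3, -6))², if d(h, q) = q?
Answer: 196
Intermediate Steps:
L = -50 (L = 30 - 80 = -50)
w(r) = 2*r/(6 + r) (w(r) = (2*r)/(6 + r) = 2*r/(6 + r))
T(N, U) = 4*N²
(L + T(3, -6))² = (-50 + 4*3²)² = (-50 + 4*9)² = (-50 + 36)² = (-14)² = 196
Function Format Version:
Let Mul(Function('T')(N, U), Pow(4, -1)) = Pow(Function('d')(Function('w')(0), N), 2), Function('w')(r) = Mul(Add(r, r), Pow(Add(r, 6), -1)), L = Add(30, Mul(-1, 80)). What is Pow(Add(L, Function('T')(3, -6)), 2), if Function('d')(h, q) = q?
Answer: 196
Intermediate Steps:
L = -50 (L = Add(30, -80) = -50)
Function('w')(r) = Mul(2, r, Pow(Add(6, r), -1)) (Function('w')(r) = Mul(Mul(2, r), Pow(Add(6, r), -1)) = Mul(2, r, Pow(Add(6, r), -1)))
Function('T')(N, U) = Mul(4, Pow(N, 2))
Pow(Add(L, Function('T')(3, -6)), 2) = Pow(Add(-50, Mul(4, Pow(3, 2))), 2) = Pow(Add(-50, Mul(4, 9)), 2) = Pow(Add(-50, 36), 2) = Pow(-14, 2) = 196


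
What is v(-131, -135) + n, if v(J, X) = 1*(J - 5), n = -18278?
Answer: -18414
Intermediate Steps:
v(J, X) = -5 + J (v(J, X) = 1*(-5 + J) = -5 + J)
v(-131, -135) + n = (-5 - 131) - 18278 = -136 - 18278 = -18414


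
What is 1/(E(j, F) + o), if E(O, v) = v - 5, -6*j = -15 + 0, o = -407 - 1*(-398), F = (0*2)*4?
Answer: -1/14 ≈ -0.071429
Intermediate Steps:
F = 0 (F = 0*4 = 0)
o = -9 (o = -407 + 398 = -9)
j = 5/2 (j = -(-15 + 0)/6 = -1/6*(-15) = 5/2 ≈ 2.5000)
E(O, v) = -5 + v
1/(E(j, F) + o) = 1/((-5 + 0) - 9) = 1/(-5 - 9) = 1/(-14) = -1/14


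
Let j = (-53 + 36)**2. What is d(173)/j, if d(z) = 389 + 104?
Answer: 29/17 ≈ 1.7059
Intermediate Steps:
d(z) = 493
j = 289 (j = (-17)**2 = 289)
d(173)/j = 493/289 = 493*(1/289) = 29/17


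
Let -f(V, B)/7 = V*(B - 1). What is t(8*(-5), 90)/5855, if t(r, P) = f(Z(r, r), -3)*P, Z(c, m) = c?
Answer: -20160/1171 ≈ -17.216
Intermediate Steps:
f(V, B) = -7*V*(-1 + B) (f(V, B) = -7*V*(B - 1) = -7*V*(-1 + B))
t(r, P) = 28*P*r (t(r, P) = (7*r*(1 - 1*(-3)))*P = (7*r*(1 + 3))*P = (7*r*4)*P = (28*r)*P = 28*P*r)
t(8*(-5), 90)/5855 = (28*90*(8*(-5)))/5855 = (28*90*(-40))*(1/5855) = -100800*1/5855 = -20160/1171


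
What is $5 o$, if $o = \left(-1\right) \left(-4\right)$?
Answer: $20$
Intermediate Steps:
$o = 4$
$5 o = 5 \cdot 4 = 20$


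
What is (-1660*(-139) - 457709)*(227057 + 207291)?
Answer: -98583531212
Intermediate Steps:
(-1660*(-139) - 457709)*(227057 + 207291) = (230740 - 457709)*434348 = -226969*434348 = -98583531212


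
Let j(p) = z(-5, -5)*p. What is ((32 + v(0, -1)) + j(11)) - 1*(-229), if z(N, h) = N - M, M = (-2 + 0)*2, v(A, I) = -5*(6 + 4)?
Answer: 200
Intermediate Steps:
v(A, I) = -50 (v(A, I) = -5*10 = -50)
M = -4 (M = -2*2 = -4)
z(N, h) = 4 + N (z(N, h) = N - 1*(-4) = N + 4 = 4 + N)
j(p) = -p (j(p) = (4 - 5)*p = -p)
((32 + v(0, -1)) + j(11)) - 1*(-229) = ((32 - 50) - 1*11) - 1*(-229) = (-18 - 11) + 229 = -29 + 229 = 200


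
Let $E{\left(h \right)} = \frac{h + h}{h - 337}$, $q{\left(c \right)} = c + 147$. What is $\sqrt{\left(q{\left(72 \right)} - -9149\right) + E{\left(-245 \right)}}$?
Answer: $\frac{\sqrt{793362903}}{291} \approx 96.793$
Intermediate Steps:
$q{\left(c \right)} = 147 + c$
$E{\left(h \right)} = \frac{2 h}{-337 + h}$
$\sqrt{\left(q{\left(72 \right)} - -9149\right) + E{\left(-245 \right)}} = \sqrt{\left(\left(147 + 72\right) - -9149\right) + 2 \left(-245\right) \frac{1}{-337 - 245}} = \sqrt{\left(219 + 9149\right) + 2 \left(-245\right) \frac{1}{-582}} = \sqrt{9368 + 2 \left(-245\right) \left(- \frac{1}{582}\right)} = \sqrt{9368 + \frac{245}{291}} = \sqrt{\frac{2726333}{291}} = \frac{\sqrt{793362903}}{291}$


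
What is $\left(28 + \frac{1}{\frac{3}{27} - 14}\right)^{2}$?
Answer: $\frac{12187081}{15625} \approx 779.97$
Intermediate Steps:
$\left(28 + \frac{1}{\frac{3}{27} - 14}\right)^{2} = \left(28 + \frac{1}{3 \cdot \frac{1}{27} - 14}\right)^{2} = \left(28 + \frac{1}{\frac{1}{9} - 14}\right)^{2} = \left(28 + \frac{1}{- \frac{125}{9}}\right)^{2} = \left(28 - \frac{9}{125}\right)^{2} = \left(\frac{3491}{125}\right)^{2} = \frac{12187081}{15625}$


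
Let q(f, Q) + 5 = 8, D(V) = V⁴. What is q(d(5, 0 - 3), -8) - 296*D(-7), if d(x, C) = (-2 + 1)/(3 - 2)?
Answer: -710693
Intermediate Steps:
d(x, C) = -1 (d(x, C) = -1/1 = -1*1 = -1)
q(f, Q) = 3 (q(f, Q) = -5 + 8 = 3)
q(d(5, 0 - 3), -8) - 296*D(-7) = 3 - 296*(-7)⁴ = 3 - 296*2401 = 3 - 710696 = -710693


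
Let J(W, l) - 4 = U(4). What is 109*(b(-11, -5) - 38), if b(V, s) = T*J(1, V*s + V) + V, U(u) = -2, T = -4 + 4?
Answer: -5341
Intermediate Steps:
T = 0
J(W, l) = 2 (J(W, l) = 4 - 2 = 2)
b(V, s) = V (b(V, s) = 0*2 + V = 0 + V = V)
109*(b(-11, -5) - 38) = 109*(-11 - 38) = 109*(-49) = -5341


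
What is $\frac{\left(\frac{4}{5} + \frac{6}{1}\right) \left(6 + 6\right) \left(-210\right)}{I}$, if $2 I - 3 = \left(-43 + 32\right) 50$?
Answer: $\frac{34272}{547} \approx 62.654$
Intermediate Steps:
$I = - \frac{547}{2}$ ($I = \frac{3}{2} + \frac{\left(-43 + 32\right) 50}{2} = \frac{3}{2} + \frac{\left(-11\right) 50}{2} = \frac{3}{2} + \frac{1}{2} \left(-550\right) = \frac{3}{2} - 275 = - \frac{547}{2} \approx -273.5$)
$\frac{\left(\frac{4}{5} + \frac{6}{1}\right) \left(6 + 6\right) \left(-210\right)}{I} = \frac{\left(\frac{4}{5} + \frac{6}{1}\right) \left(6 + 6\right) \left(-210\right)}{- \frac{547}{2}} = \left(4 \cdot \frac{1}{5} + 6 \cdot 1\right) 12 \left(-210\right) \left(- \frac{2}{547}\right) = \left(\frac{4}{5} + 6\right) 12 \left(-210\right) \left(- \frac{2}{547}\right) = \frac{34}{5} \cdot 12 \left(-210\right) \left(- \frac{2}{547}\right) = \frac{408}{5} \left(-210\right) \left(- \frac{2}{547}\right) = \left(-17136\right) \left(- \frac{2}{547}\right) = \frac{34272}{547}$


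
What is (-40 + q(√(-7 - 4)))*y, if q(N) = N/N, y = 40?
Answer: -1560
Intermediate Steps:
q(N) = 1
(-40 + q(√(-7 - 4)))*y = (-40 + 1)*40 = -39*40 = -1560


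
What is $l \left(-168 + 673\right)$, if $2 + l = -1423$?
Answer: $-719625$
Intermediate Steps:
$l = -1425$ ($l = -2 - 1423 = -1425$)
$l \left(-168 + 673\right) = - 1425 \left(-168 + 673\right) = \left(-1425\right) 505 = -719625$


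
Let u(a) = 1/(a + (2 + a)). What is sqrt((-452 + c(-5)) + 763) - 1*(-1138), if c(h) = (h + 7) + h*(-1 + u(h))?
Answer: 1138 + sqrt(5098)/4 ≈ 1155.8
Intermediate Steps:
u(a) = 1/(2 + 2*a)
c(h) = 7 + h + h*(-1 + 1/(2*(1 + h))) (c(h) = (h + 7) + h*(-1 + 1/(2*(1 + h))) = (7 + h) + h*(-1 + 1/(2*(1 + h))) = 7 + h + h*(-1 + 1/(2*(1 + h))))
sqrt((-452 + c(-5)) + 763) - 1*(-1138) = sqrt((-452 + (14 + 15*(-5))/(2*(1 - 5))) + 763) - 1*(-1138) = sqrt((-452 + (1/2)*(14 - 75)/(-4)) + 763) + 1138 = sqrt((-452 + (1/2)*(-1/4)*(-61)) + 763) + 1138 = sqrt((-452 + 61/8) + 763) + 1138 = sqrt(-3555/8 + 763) + 1138 = sqrt(2549/8) + 1138 = sqrt(5098)/4 + 1138 = 1138 + sqrt(5098)/4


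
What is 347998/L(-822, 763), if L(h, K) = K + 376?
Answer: 5194/17 ≈ 305.53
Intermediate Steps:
L(h, K) = 376 + K
347998/L(-822, 763) = 347998/(376 + 763) = 347998/1139 = 347998*(1/1139) = 5194/17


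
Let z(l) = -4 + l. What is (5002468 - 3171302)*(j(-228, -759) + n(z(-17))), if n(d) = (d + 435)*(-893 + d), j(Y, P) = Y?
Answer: -693323395584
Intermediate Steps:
n(d) = (-893 + d)*(435 + d) (n(d) = (435 + d)*(-893 + d) = (-893 + d)*(435 + d))
(5002468 - 3171302)*(j(-228, -759) + n(z(-17))) = (5002468 - 3171302)*(-228 + (-388455 + (-4 - 17)² - 458*(-4 - 17))) = 1831166*(-228 + (-388455 + (-21)² - 458*(-21))) = 1831166*(-228 + (-388455 + 441 + 9618)) = 1831166*(-228 - 378396) = 1831166*(-378624) = -693323395584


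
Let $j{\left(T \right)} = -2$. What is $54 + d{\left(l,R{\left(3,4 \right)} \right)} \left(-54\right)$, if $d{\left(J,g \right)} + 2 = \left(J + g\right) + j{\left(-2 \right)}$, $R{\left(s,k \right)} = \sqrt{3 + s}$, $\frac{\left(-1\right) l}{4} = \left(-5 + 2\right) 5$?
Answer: $-2970 - 54 \sqrt{6} \approx -3102.3$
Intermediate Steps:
$l = 60$ ($l = - 4 \left(-5 + 2\right) 5 = - 4 \left(\left(-3\right) 5\right) = \left(-4\right) \left(-15\right) = 60$)
$d{\left(J,g \right)} = -4 + J + g$ ($d{\left(J,g \right)} = -2 - \left(2 - J - g\right) = -2 + \left(-2 + J + g\right) = -4 + J + g$)
$54 + d{\left(l,R{\left(3,4 \right)} \right)} \left(-54\right) = 54 + \left(-4 + 60 + \sqrt{3 + 3}\right) \left(-54\right) = 54 + \left(-4 + 60 + \sqrt{6}\right) \left(-54\right) = 54 + \left(56 + \sqrt{6}\right) \left(-54\right) = 54 - \left(3024 + 54 \sqrt{6}\right) = -2970 - 54 \sqrt{6}$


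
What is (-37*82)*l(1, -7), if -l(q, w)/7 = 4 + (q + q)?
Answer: 127428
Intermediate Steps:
l(q, w) = -28 - 14*q (l(q, w) = -7*(4 + (q + q)) = -7*(4 + 2*q) = -28 - 14*q)
(-37*82)*l(1, -7) = (-37*82)*(-28 - 14*1) = -3034*(-28 - 14) = -3034*(-42) = 127428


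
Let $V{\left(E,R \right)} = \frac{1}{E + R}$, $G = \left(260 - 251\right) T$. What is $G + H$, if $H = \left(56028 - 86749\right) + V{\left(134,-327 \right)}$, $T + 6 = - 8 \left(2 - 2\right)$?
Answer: $- \frac{5939576}{193} \approx -30775.0$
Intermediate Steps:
$T = -6$ ($T = -6 - 8 \left(2 - 2\right) = -6 - 0 = -6 + 0 = -6$)
$G = -54$ ($G = \left(260 - 251\right) \left(-6\right) = 9 \left(-6\right) = -54$)
$H = - \frac{5929154}{193}$ ($H = \left(56028 - 86749\right) + \frac{1}{134 - 327} = -30721 + \frac{1}{-193} = -30721 - \frac{1}{193} = - \frac{5929154}{193} \approx -30721.0$)
$G + H = -54 - \frac{5929154}{193} = - \frac{5939576}{193}$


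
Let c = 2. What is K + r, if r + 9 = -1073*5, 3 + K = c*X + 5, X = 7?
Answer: -5358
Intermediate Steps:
K = 16 (K = -3 + (2*7 + 5) = -3 + (14 + 5) = -3 + 19 = 16)
r = -5374 (r = -9 - 1073*5 = -9 - 5365 = -5374)
K + r = 16 - 5374 = -5358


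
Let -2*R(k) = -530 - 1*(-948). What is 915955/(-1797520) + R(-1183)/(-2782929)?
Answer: -509732410103/1000474107216 ≈ -0.50949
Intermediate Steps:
R(k) = -209 (R(k) = -(-530 - 1*(-948))/2 = -(-530 + 948)/2 = -½*418 = -209)
915955/(-1797520) + R(-1183)/(-2782929) = 915955/(-1797520) - 209/(-2782929) = 915955*(-1/1797520) - 209*(-1/2782929) = -183191/359504 + 209/2782929 = -509732410103/1000474107216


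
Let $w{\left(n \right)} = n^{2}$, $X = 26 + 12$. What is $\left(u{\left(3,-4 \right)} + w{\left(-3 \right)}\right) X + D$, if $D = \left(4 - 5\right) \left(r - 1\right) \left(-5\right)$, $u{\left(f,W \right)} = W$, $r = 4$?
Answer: $205$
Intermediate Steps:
$X = 38$
$D = 15$ ($D = \left(4 - 5\right) \left(4 - 1\right) \left(-5\right) = - 3 \left(-5\right) = \left(-1\right) \left(-15\right) = 15$)
$\left(u{\left(3,-4 \right)} + w{\left(-3 \right)}\right) X + D = \left(-4 + \left(-3\right)^{2}\right) 38 + 15 = \left(-4 + 9\right) 38 + 15 = 5 \cdot 38 + 15 = 190 + 15 = 205$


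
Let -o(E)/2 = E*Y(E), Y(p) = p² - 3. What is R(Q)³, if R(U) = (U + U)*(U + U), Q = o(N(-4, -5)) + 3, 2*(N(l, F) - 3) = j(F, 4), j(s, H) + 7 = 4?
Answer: 85766121/64 ≈ 1.3401e+6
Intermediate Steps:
Y(p) = -3 + p²
j(s, H) = -3 (j(s, H) = -7 + 4 = -3)
N(l, F) = 3/2 (N(l, F) = 3 + (½)*(-3) = 3 - 3/2 = 3/2)
o(E) = -2*E*(-3 + E²)
Q = 21/4 (Q = 2*(3/2)*(3 - (3/2)²) + 3 = 2*(3/2)*(3 - 1*9/4) + 3 = 2*(3/2)*(3 - 9/4) + 3 = 2*(3/2)*(¾) + 3 = 9/4 + 3 = 21/4 ≈ 5.2500)
R(U) = 4*U² (R(U) = (2*U)*(2*U) = 4*U²)
R(Q)³ = (4*(21/4)²)³ = (4*(441/16))³ = (441/4)³ = 85766121/64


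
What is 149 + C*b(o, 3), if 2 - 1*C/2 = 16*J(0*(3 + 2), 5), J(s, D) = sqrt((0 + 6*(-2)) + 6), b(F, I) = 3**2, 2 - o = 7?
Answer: 185 - 288*I*sqrt(6) ≈ 185.0 - 705.45*I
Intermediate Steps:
o = -5 (o = 2 - 1*7 = 2 - 7 = -5)
b(F, I) = 9
J(s, D) = I*sqrt(6) (J(s, D) = sqrt((0 - 12) + 6) = sqrt(-12 + 6) = sqrt(-6) = I*sqrt(6))
C = 4 - 32*I*sqrt(6) ≈ 4.0 - 78.384*I
149 + C*b(o, 3) = 149 + (4 - 32*I*sqrt(6))*9 = 149 + (36 - 288*I*sqrt(6)) = 185 - 288*I*sqrt(6)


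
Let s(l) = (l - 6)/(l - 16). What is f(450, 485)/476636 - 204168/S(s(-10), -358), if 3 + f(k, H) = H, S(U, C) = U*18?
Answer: -6588956123/357477 ≈ -18432.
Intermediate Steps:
s(l) = (-6 + l)/(-16 + l)
S(U, C) = 18*U
f(k, H) = -3 + H
f(450, 485)/476636 - 204168/S(s(-10), -358) = (-3 + 485)/476636 - 204168*(-16 - 10)/(18*(-6 - 10)) = 482*(1/476636) - 204168/(18*(-16/(-26))) = 241/238318 - 204168/(18*(-1/26*(-16))) = 241/238318 - 204168/(18*(8/13)) = 241/238318 - 204168/144/13 = 241/238318 - 204168*13/144 = 241/238318 - 110591/6 = -6588956123/357477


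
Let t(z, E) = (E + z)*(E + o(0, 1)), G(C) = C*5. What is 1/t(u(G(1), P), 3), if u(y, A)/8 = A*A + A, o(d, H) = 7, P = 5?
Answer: 1/2430 ≈ 0.00041152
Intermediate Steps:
G(C) = 5*C
u(y, A) = 8*A + 8*A**2 (u(y, A) = 8*(A*A + A) = 8*(A**2 + A) = 8*(A + A**2) = 8*A + 8*A**2)
t(z, E) = (7 + E)*(E + z) (t(z, E) = (E + z)*(E + 7) = (E + z)*(7 + E) = (7 + E)*(E + z))
1/t(u(G(1), P), 3) = 1/(3**2 + 7*3 + 7*(8*5*(1 + 5)) + 3*(8*5*(1 + 5))) = 1/(9 + 21 + 7*(8*5*6) + 3*(8*5*6)) = 1/(9 + 21 + 7*240 + 3*240) = 1/(9 + 21 + 1680 + 720) = 1/2430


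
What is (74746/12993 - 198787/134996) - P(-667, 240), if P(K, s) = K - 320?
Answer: 1738708560161/1754003028 ≈ 991.28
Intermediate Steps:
P(K, s) = -320 + K
(74746/12993 - 198787/134996) - P(-667, 240) = (74746/12993 - 198787/134996) - (-320 - 667) = (74746*(1/12993) - 198787*1/134996) - 1*(-987) = (74746/12993 - 198787/134996) + 987 = 7507571525/1754003028 + 987 = 1738708560161/1754003028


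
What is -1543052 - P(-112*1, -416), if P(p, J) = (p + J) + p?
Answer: -1542412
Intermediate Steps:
P(p, J) = J + 2*p (P(p, J) = (J + p) + p = J + 2*p)
-1543052 - P(-112*1, -416) = -1543052 - (-416 + 2*(-112*1)) = -1543052 - (-416 + 2*(-112)) = -1543052 - (-416 - 224) = -1543052 - 1*(-640) = -1543052 + 640 = -1542412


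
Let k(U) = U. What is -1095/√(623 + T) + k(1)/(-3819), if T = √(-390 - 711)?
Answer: -1/3819 - 1095/√(623 + I*√1101) ≈ -43.824 + 1.1662*I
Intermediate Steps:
T = I*√1101 (T = √(-1101) = I*√1101 ≈ 33.181*I)
-1095/√(623 + T) + k(1)/(-3819) = -1095/√(623 + I*√1101) + 1/(-3819) = -1095/√(623 + I*√1101) + 1*(-1/3819) = -1095/√(623 + I*√1101) - 1/3819 = -1/3819 - 1095/√(623 + I*√1101)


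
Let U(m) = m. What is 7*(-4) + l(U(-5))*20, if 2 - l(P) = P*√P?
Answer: 12 + 100*I*√5 ≈ 12.0 + 223.61*I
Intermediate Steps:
l(P) = 2 - P^(3/2) (l(P) = 2 - P*√P = 2 - P^(3/2))
7*(-4) + l(U(-5))*20 = 7*(-4) + (2 - (-5)^(3/2))*20 = -28 + (2 - (-5)*I*√5)*20 = -28 + (2 + 5*I*√5)*20 = -28 + (40 + 100*I*√5) = 12 + 100*I*√5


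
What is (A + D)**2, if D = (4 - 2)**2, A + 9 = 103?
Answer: 9604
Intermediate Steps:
A = 94 (A = -9 + 103 = 94)
D = 4 (D = 2**2 = 4)
(A + D)**2 = (94 + 4)**2 = 98**2 = 9604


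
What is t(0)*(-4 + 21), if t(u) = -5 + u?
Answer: -85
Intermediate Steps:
t(0)*(-4 + 21) = (-5 + 0)*(-4 + 21) = -5*17 = -85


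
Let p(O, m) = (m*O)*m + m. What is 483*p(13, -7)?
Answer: 304290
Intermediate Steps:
p(O, m) = m + O*m² (p(O, m) = (O*m)*m + m = O*m² + m = m + O*m²)
483*p(13, -7) = 483*(-7*(1 + 13*(-7))) = 483*(-7*(1 - 91)) = 483*(-7*(-90)) = 483*630 = 304290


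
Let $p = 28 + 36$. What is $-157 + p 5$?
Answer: $163$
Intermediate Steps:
$p = 64$
$-157 + p 5 = -157 + 64 \cdot 5 = -157 + 320 = 163$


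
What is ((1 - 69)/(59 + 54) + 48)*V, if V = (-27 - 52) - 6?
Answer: -455260/113 ≈ -4028.8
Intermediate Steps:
V = -85 (V = -79 - 6 = -85)
((1 - 69)/(59 + 54) + 48)*V = ((1 - 69)/(59 + 54) + 48)*(-85) = (-68/113 + 48)*(-85) = (5356/113)*(-85) = -455260/113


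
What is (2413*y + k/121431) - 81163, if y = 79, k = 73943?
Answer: 13292396927/121431 ≈ 1.0946e+5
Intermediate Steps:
(2413*y + k/121431) - 81163 = (2413*79 + 73943/121431) - 81163 = (190627 + 73943*(1/121431)) - 81163 = (190627 + 73943/121431) - 81163 = 23148101180/121431 - 81163 = 13292396927/121431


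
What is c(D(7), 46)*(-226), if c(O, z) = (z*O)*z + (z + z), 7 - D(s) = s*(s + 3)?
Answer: 30106816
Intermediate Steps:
D(s) = 7 - s*(3 + s) (D(s) = 7 - s*(s + 3) = 7 - s*(3 + s))
c(O, z) = 2*z + O*z² (c(O, z) = (O*z)*z + 2*z = O*z² + 2*z = 2*z + O*z²)
c(D(7), 46)*(-226) = (46*(2 + (7 - 1*7² - 3*7)*46))*(-226) = (46*(2 + (7 - 1*49 - 21)*46))*(-226) = (46*(2 + (7 - 49 - 21)*46))*(-226) = (46*(2 - 63*46))*(-226) = (46*(2 - 2898))*(-226) = (46*(-2896))*(-226) = -133216*(-226) = 30106816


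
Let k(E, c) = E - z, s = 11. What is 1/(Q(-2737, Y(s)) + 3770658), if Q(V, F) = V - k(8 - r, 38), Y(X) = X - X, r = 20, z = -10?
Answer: 1/3767923 ≈ 2.6540e-7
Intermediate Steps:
k(E, c) = 10 + E (k(E, c) = E - 1*(-10) = E + 10 = 10 + E)
Y(X) = 0
Q(V, F) = 2 + V (Q(V, F) = V - (10 + (8 - 1*20)) = V - (10 + (8 - 20)) = V - (10 - 12) = V - 1*(-2) = V + 2 = 2 + V)
1/(Q(-2737, Y(s)) + 3770658) = 1/((2 - 2737) + 3770658) = 1/(-2735 + 3770658) = 1/3767923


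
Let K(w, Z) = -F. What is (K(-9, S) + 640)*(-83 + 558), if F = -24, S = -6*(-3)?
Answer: 315400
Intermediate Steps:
S = 18
K(w, Z) = 24 (K(w, Z) = -1*(-24) = 24)
(K(-9, S) + 640)*(-83 + 558) = (24 + 640)*(-83 + 558) = 664*475 = 315400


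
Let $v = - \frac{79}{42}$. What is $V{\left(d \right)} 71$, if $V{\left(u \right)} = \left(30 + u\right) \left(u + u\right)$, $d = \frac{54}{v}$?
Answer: $- \frac{32849712}{6241} \approx -5263.5$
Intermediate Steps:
$v = - \frac{79}{42}$ ($v = \left(-79\right) \frac{1}{42} = - \frac{79}{42} \approx -1.881$)
$d = - \frac{2268}{79}$ ($d = \frac{54}{- \frac{79}{42}} = 54 \left(- \frac{42}{79}\right) = - \frac{2268}{79} \approx -28.709$)
$V{\left(u \right)} = 2 u \left(30 + u\right)$ ($V{\left(u \right)} = \left(30 + u\right) 2 u = 2 u \left(30 + u\right)$)
$V{\left(d \right)} 71 = 2 \left(- \frac{2268}{79}\right) \left(30 - \frac{2268}{79}\right) 71 = 2 \left(- \frac{2268}{79}\right) \frac{102}{79} \cdot 71 = \left(- \frac{462672}{6241}\right) 71 = - \frac{32849712}{6241}$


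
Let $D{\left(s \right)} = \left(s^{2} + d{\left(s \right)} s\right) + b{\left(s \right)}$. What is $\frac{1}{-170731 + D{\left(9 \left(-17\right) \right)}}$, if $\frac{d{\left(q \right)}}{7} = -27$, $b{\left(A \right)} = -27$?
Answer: $- \frac{1}{118432} \approx -8.4437 \cdot 10^{-6}$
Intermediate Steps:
$d{\left(q \right)} = -189$ ($d{\left(q \right)} = 7 \left(-27\right) = -189$)
$D{\left(s \right)} = -27 + s^{2} - 189 s$ ($D{\left(s \right)} = \left(s^{2} - 189 s\right) - 27 = -27 + s^{2} - 189 s$)
$\frac{1}{-170731 + D{\left(9 \left(-17\right) \right)}} = \frac{1}{-170731 - \left(27 - 23409 + 189 \cdot 9 \left(-17\right)\right)} = \frac{1}{-170731 - \left(-28890 - 23409\right)} = \frac{1}{-170731 + \left(-27 + 23409 + 28917\right)} = \frac{1}{-170731 + 52299} = \frac{1}{-118432} = - \frac{1}{118432}$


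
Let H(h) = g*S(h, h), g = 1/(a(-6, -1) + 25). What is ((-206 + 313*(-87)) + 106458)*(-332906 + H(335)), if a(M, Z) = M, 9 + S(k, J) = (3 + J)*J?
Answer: -25835678887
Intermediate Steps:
S(k, J) = -9 + J*(3 + J) (S(k, J) = -9 + (3 + J)*J = -9 + J*(3 + J))
g = 1/19 (g = 1/(-6 + 25) = 1/19 ≈ 0.052632)
H(h) = -9/19 + h²/19 + 3*h/19 (H(h) = (-9 + h² + 3*h)/19 = -9/19 + h²/19 + 3*h/19)
((-206 + 313*(-87)) + 106458)*(-332906 + H(335)) = ((-206 + 313*(-87)) + 106458)*(-332906 + (-9/19 + (1/19)*335² + (3/19)*335)) = ((-206 - 27231) + 106458)*(-332906 + (-9/19 + (1/19)*112225 + 1005/19)) = (-27437 + 106458)*(-332906 + (-9/19 + 112225/19 + 1005/19)) = 79021*(-332906 + 5959) = 79021*(-326947) = -25835678887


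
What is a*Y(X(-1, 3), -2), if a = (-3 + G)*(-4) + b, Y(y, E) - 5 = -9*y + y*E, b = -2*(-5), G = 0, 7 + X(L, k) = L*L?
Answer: 1562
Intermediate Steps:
X(L, k) = -7 + L² (X(L, k) = -7 + L*L = -7 + L²)
b = 10
Y(y, E) = 5 - 9*y + E*y (Y(y, E) = 5 + (-9*y + y*E) = 5 + (-9*y + E*y) = 5 - 9*y + E*y)
a = 22 (a = (-3 + 0)*(-4) + 10 = -3*(-4) + 10 = 12 + 10 = 22)
a*Y(X(-1, 3), -2) = 22*(5 - 9*(-7 + (-1)²) - 2*(-7 + (-1)²)) = 22*(5 - 9*(-7 + 1) - 2*(-7 + 1)) = 22*(5 - 9*(-6) - 2*(-6)) = 22*(5 + 54 + 12) = 22*71 = 1562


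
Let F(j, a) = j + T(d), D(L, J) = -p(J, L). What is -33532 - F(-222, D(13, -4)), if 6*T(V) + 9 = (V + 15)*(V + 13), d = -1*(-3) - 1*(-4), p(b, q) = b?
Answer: -200291/6 ≈ -33382.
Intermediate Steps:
d = 7 (d = 3 + 4 = 7)
T(V) = -3/2 + (13 + V)*(15 + V)/6 (T(V) = -3/2 + ((V + 15)*(V + 13))/6 = -3/2 + ((15 + V)*(13 + V))/6 = -3/2 + ((13 + V)*(15 + V))/6 = -3/2 + (13 + V)*(15 + V)/6)
D(L, J) = -J
F(j, a) = 431/6 + j (F(j, a) = j + (31 + (⅙)*7² + (14/3)*7) = j + (31 + (⅙)*49 + 98/3) = j + (31 + 49/6 + 98/3) = j + 431/6 = 431/6 + j)
-33532 - F(-222, D(13, -4)) = -33532 - (431/6 - 222) = -33532 - 1*(-901/6) = -33532 + 901/6 = -200291/6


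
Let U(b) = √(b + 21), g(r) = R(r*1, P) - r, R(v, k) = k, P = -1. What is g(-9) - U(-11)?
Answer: 8 - √10 ≈ 4.8377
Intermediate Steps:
g(r) = -1 - r
U(b) = √(21 + b)
g(-9) - U(-11) = (-1 - 1*(-9)) - √(21 - 11) = (-1 + 9) - √10 = 8 - √10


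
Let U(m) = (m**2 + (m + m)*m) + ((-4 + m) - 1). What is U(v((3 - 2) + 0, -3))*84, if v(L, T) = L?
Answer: -84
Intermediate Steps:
U(m) = -5 + m + 3*m**2 (U(m) = (m**2 + (2*m)*m) + (-5 + m) = (m**2 + 2*m**2) + (-5 + m) = 3*m**2 + (-5 + m) = -5 + m + 3*m**2)
U(v((3 - 2) + 0, -3))*84 = (-5 + ((3 - 2) + 0) + 3*((3 - 2) + 0)**2)*84 = (-5 + (1 + 0) + 3*(1 + 0)**2)*84 = (-5 + 1 + 3*1**2)*84 = (-5 + 1 + 3*1)*84 = (-5 + 1 + 3)*84 = -1*84 = -84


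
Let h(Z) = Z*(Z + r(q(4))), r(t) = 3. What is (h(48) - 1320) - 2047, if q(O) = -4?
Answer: -919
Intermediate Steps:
h(Z) = Z*(3 + Z) (h(Z) = Z*(Z + 3) = Z*(3 + Z))
(h(48) - 1320) - 2047 = (48*(3 + 48) - 1320) - 2047 = (48*51 - 1320) - 2047 = (2448 - 1320) - 2047 = 1128 - 2047 = -919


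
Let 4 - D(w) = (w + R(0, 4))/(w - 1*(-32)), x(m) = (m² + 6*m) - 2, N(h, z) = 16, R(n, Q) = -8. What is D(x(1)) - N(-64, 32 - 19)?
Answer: -441/37 ≈ -11.919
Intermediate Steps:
x(m) = -2 + m² + 6*m
D(w) = 4 - (-8 + w)/(32 + w) (D(w) = 4 - (w - 8)/(w - 1*(-32)) = 4 - (-8 + w)/(w + 32) = 4 - (-8 + w)/(32 + w))
D(x(1)) - N(-64, 32 - 19) = (136 + 3*(-2 + 1² + 6*1))/(32 + (-2 + 1² + 6*1)) - 1*16 = (136 + 3*(-2 + 1 + 6))/(32 + (-2 + 1 + 6)) - 16 = (136 + 3*5)/(32 + 5) - 16 = (136 + 15)/37 - 16 = (1/37)*151 - 16 = 151/37 - 16 = -441/37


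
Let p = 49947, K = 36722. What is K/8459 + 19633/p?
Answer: 2000229281/422501673 ≈ 4.7343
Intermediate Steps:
K/8459 + 19633/p = 36722/8459 + 19633/49947 = 2000229281/422501673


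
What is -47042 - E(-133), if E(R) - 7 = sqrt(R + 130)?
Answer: -47049 - I*sqrt(3) ≈ -47049.0 - 1.732*I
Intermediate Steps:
E(R) = 7 + sqrt(130 + R) (E(R) = 7 + sqrt(R + 130) = 7 + sqrt(130 + R))
-47042 - E(-133) = -47042 - (7 + sqrt(130 - 133)) = -47042 - (7 + sqrt(-3)) = -47042 - (7 + I*sqrt(3)) = -47042 + (-7 - I*sqrt(3)) = -47049 - I*sqrt(3)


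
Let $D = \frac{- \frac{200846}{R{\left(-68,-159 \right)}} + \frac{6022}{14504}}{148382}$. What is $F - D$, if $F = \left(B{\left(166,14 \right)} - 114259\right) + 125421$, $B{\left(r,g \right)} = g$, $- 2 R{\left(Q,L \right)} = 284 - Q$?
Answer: $\frac{264574382329067}{23673457808} \approx 11176.0$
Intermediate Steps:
$R{\left(Q,L \right)} = -142 + \frac{Q}{2}$ ($R{\left(Q,L \right)} = - \frac{284 - Q}{2} = -142 + \frac{Q}{2}$)
$D = \frac{182133141}{23673457808}$ ($D = \frac{- \frac{200846}{-142 + \frac{1}{2} \left(-68\right)} + \frac{6022}{14504}}{148382} = \left(- \frac{200846}{-142 - 34} + 6022 \cdot \frac{1}{14504}\right) \frac{1}{148382} = \left(- \frac{200846}{-176} + \frac{3011}{7252}\right) \frac{1}{148382} = \left(\left(-200846\right) \left(- \frac{1}{176}\right) + \frac{3011}{7252}\right) \frac{1}{148382} = \left(\frac{100423}{88} + \frac{3011}{7252}\right) \frac{1}{148382} = \frac{182133141}{159544} \cdot \frac{1}{148382} = \frac{182133141}{23673457808} \approx 0.0076936$)
$F = 11176$ ($F = \left(14 - 114259\right) + 125421 = -114245 + 125421 = 11176$)
$F - D = 11176 - \frac{182133141}{23673457808} = \frac{264574382329067}{23673457808}$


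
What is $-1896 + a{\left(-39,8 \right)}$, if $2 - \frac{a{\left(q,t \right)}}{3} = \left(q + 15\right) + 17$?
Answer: $-1869$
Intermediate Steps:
$a{\left(q,t \right)} = -90 - 3 q$ ($a{\left(q,t \right)} = 6 - 3 \left(\left(q + 15\right) + 17\right) = 6 - 3 \left(\left(15 + q\right) + 17\right) = 6 - 3 \left(32 + q\right) = 6 - \left(96 + 3 q\right) = -90 - 3 q$)
$-1896 + a{\left(-39,8 \right)} = -1896 - -27 = -1896 + \left(-90 + 117\right) = -1896 + 27 = -1869$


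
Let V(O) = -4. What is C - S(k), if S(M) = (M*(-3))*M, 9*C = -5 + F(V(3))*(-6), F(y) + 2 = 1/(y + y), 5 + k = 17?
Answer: 15583/36 ≈ 432.86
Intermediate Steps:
k = 12 (k = -5 + 17 = 12)
F(y) = -2 + 1/(2*y) (F(y) = -2 + 1/(y + y) = -2 + 1/(2*y))
C = 31/36 (C = (-5 + (-2 + (½)/(-4))*(-6))/9 = (-5 + (-2 + (½)*(-¼))*(-6))/9 = (-5 + (-2 - ⅛)*(-6))/9 = (-5 - 17/8*(-6))/9 = (-5 + 51/4)/9 = (⅑)*(31/4) = 31/36 ≈ 0.86111)
S(M) = -3*M² (S(M) = (-3*M)*M = -3*M²)
C - S(k) = 31/36 - (-3)*12² = 31/36 - (-3)*144 = 31/36 - 1*(-432) = 31/36 + 432 = 15583/36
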